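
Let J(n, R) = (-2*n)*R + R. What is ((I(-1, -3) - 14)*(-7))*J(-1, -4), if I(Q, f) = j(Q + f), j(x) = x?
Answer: -1512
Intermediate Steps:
I(Q, f) = Q + f
J(n, R) = R - 2*R*n (J(n, R) = -2*R*n + R = R - 2*R*n)
((I(-1, -3) - 14)*(-7))*J(-1, -4) = (((-1 - 3) - 14)*(-7))*(-4*(1 - 2*(-1))) = ((-4 - 14)*(-7))*(-4*(1 + 2)) = (-18*(-7))*(-4*3) = 126*(-12) = -1512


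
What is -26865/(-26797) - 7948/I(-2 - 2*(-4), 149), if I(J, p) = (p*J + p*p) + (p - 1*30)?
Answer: 205330777/311032779 ≈ 0.66016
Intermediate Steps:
I(J, p) = -30 + p + p² + J*p (I(J, p) = (J*p + p²) + (p - 30) = (p² + J*p) + (-30 + p) = -30 + p + p² + J*p)
-26865/(-26797) - 7948/I(-2 - 2*(-4), 149) = -26865/(-26797) - 7948/(-30 + 149 + 149² + (-2 - 2*(-4))*149) = -26865*(-1/26797) - 7948/(-30 + 149 + 22201 + (-2 + 8)*149) = 26865/26797 - 7948/(-30 + 149 + 22201 + 6*149) = 26865/26797 - 7948/(-30 + 149 + 22201 + 894) = 26865/26797 - 7948/23214 = 26865/26797 - 7948*1/23214 = 26865/26797 - 3974/11607 = 205330777/311032779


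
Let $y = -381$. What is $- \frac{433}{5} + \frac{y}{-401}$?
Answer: $- \frac{171728}{2005} \approx -85.65$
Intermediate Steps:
$- \frac{433}{5} + \frac{y}{-401} = - \frac{433}{5} - \frac{381}{-401} = \left(-433\right) \frac{1}{5} - - \frac{381}{401} = - \frac{433}{5} + \frac{381}{401} = - \frac{171728}{2005}$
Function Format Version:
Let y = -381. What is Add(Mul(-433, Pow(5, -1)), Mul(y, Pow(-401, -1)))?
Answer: Rational(-171728, 2005) ≈ -85.650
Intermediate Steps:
Add(Mul(-433, Pow(5, -1)), Mul(y, Pow(-401, -1))) = Add(Mul(-433, Pow(5, -1)), Mul(-381, Pow(-401, -1))) = Add(Mul(-433, Rational(1, 5)), Mul(-381, Rational(-1, 401))) = Add(Rational(-433, 5), Rational(381, 401)) = Rational(-171728, 2005)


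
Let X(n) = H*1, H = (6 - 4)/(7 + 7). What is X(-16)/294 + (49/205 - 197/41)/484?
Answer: -456767/51048690 ≈ -0.0089477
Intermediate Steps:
H = ⅐ (H = 2/14 = 2*(1/14) = ⅐ ≈ 0.14286)
X(n) = ⅐ (X(n) = (⅐)*1 = ⅐)
X(-16)/294 + (49/205 - 197/41)/484 = (⅐)/294 + (49/205 - 197/41)/484 = (⅐)*(1/294) + (49*(1/205) - 197*1/41)*(1/484) = 1/2058 + (49/205 - 197/41)*(1/484) = 1/2058 - 936/205*1/484 = 1/2058 - 234/24805 = -456767/51048690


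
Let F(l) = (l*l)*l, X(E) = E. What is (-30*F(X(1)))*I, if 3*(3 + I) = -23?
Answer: 320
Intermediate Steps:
I = -32/3 (I = -3 + (1/3)*(-23) = -3 - 23/3 = -32/3 ≈ -10.667)
F(l) = l**3 (F(l) = l**2*l = l**3)
(-30*F(X(1)))*I = -30*1**3*(-32/3) = -30*1*(-32/3) = -30*(-32/3) = 320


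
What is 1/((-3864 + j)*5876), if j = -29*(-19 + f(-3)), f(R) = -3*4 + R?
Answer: -1/16911128 ≈ -5.9133e-8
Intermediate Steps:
f(R) = -12 + R
j = 986 (j = -29*(-19 + (-12 - 3)) = -29*(-19 - 15) = -29*(-34) = 986)
1/((-3864 + j)*5876) = 1/((-3864 + 986)*5876) = (1/5876)/(-2878) = -1/2878*1/5876 = -1/16911128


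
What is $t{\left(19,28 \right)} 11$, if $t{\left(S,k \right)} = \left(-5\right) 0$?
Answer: $0$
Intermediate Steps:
$t{\left(S,k \right)} = 0$
$t{\left(19,28 \right)} 11 = 0 \cdot 11 = 0$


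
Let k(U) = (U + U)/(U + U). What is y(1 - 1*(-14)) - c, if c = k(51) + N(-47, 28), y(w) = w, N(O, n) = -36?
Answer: 50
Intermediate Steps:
k(U) = 1 (k(U) = (2*U)/((2*U)) = (2*U)*(1/(2*U)) = 1)
c = -35 (c = 1 - 36 = -35)
y(1 - 1*(-14)) - c = (1 - 1*(-14)) - 1*(-35) = (1 + 14) + 35 = 15 + 35 = 50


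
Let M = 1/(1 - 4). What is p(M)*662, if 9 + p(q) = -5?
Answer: -9268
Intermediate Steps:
M = -1/3 (M = 1/(-3) = -1/3 ≈ -0.33333)
p(q) = -14 (p(q) = -9 - 5 = -14)
p(M)*662 = -14*662 = -9268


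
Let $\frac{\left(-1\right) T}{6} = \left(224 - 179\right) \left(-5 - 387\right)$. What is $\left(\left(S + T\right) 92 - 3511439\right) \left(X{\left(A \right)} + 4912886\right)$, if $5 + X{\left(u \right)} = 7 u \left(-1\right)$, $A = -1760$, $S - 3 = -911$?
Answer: $30252086728305$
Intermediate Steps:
$S = -908$ ($S = 3 - 911 = -908$)
$T = 105840$ ($T = - 6 \left(224 - 179\right) \left(-5 - 387\right) = - 6 \cdot 45 \left(-392\right) = \left(-6\right) \left(-17640\right) = 105840$)
$X{\left(u \right)} = -5 - 7 u$ ($X{\left(u \right)} = -5 + 7 u \left(-1\right) = -5 - 7 u$)
$\left(\left(S + T\right) 92 - 3511439\right) \left(X{\left(A \right)} + 4912886\right) = \left(\left(-908 + 105840\right) 92 - 3511439\right) \left(\left(-5 - -12320\right) + 4912886\right) = \left(104932 \cdot 92 - 3511439\right) \left(\left(-5 + 12320\right) + 4912886\right) = \left(9653744 - 3511439\right) \left(12315 + 4912886\right) = 6142305 \cdot 4925201 = 30252086728305$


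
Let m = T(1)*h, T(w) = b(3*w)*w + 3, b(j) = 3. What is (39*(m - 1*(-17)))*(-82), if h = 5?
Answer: -150306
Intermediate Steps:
T(w) = 3 + 3*w (T(w) = 3*w + 3 = 3 + 3*w)
m = 30 (m = (3 + 3*1)*5 = (3 + 3)*5 = 6*5 = 30)
(39*(m - 1*(-17)))*(-82) = (39*(30 - 1*(-17)))*(-82) = (39*(30 + 17))*(-82) = (39*47)*(-82) = 1833*(-82) = -150306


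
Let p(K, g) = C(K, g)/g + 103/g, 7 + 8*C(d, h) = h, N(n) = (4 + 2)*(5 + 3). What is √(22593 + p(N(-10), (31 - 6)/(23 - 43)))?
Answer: 31*√9370/20 ≈ 150.04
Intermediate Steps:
N(n) = 48 (N(n) = 6*8 = 48)
C(d, h) = -7/8 + h/8
p(K, g) = 103/g + (-7/8 + g/8)/g (p(K, g) = (-7/8 + g/8)/g + 103/g = 103/g + (-7/8 + g/8)/g)
√(22593 + p(N(-10), (31 - 6)/(23 - 43))) = √(22593 + (817 + (31 - 6)/(23 - 43))/(8*(((31 - 6)/(23 - 43))))) = √(22593 + (817 + 25/(-20))/(8*((25/(-20))))) = √(22593 + (817 + 25*(-1/20))/(8*((25*(-1/20))))) = √(22593 + (817 - 5/4)/(8*(-5/4))) = √(22593 + (⅛)*(-⅘)*(3263/4)) = √(22593 - 3263/40) = √(900457/40) = 31*√9370/20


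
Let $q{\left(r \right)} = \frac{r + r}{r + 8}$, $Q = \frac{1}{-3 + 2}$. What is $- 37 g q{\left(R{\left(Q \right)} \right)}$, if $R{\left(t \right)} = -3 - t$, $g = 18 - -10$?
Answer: $\frac{2072}{3} \approx 690.67$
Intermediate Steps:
$Q = -1$ ($Q = \frac{1}{-1} = -1$)
$g = 28$ ($g = 18 + 10 = 28$)
$q{\left(r \right)} = \frac{2 r}{8 + r}$
$- 37 g q{\left(R{\left(Q \right)} \right)} = \left(-37\right) 28 \frac{2 \left(-3 - -1\right)}{8 - 2} = - 1036 \frac{2 \left(-3 + 1\right)}{8 + \left(-3 + 1\right)} = - 1036 \cdot 2 \left(-2\right) \frac{1}{8 - 2} = - 1036 \cdot 2 \left(-2\right) \frac{1}{6} = \left(-1036\right) \left(- \frac{2}{3}\right) = \frac{2072}{3}$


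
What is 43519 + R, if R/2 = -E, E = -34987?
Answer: 113493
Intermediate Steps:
R = 69974 (R = 2*(-1*(-34987)) = 2*34987 = 69974)
43519 + R = 43519 + 69974 = 113493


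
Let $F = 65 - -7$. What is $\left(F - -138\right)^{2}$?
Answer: $44100$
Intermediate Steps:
$F = 72$ ($F = 65 + 7 = 72$)
$\left(F - -138\right)^{2} = \left(72 - -138\right)^{2} = \left(72 + 138\right)^{2} = 210^{2} = 44100$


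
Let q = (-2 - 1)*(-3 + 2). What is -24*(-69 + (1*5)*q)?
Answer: 1296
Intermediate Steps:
q = 3 (q = -3*(-1) = 3)
-24*(-69 + (1*5)*q) = -24*(-69 + (1*5)*3) = -24*(-69 + 5*3) = -24*(-69 + 15) = -24*(-54) = 1296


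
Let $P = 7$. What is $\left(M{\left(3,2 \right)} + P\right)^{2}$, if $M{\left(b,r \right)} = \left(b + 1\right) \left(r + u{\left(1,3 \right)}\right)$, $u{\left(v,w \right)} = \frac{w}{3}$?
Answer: $361$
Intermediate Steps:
$u{\left(v,w \right)} = \frac{w}{3}$ ($u{\left(v,w \right)} = w \frac{1}{3} = \frac{w}{3}$)
$M{\left(b,r \right)} = \left(1 + b\right) \left(1 + r\right)$ ($M{\left(b,r \right)} = \left(b + 1\right) \left(r + \frac{1}{3} \cdot 3\right) = \left(1 + b\right) \left(r + 1\right) = \left(1 + b\right) \left(1 + r\right)$)
$\left(M{\left(3,2 \right)} + P\right)^{2} = \left(\left(1 + 3 + 2 + 3 \cdot 2\right) + 7\right)^{2} = \left(\left(1 + 3 + 2 + 6\right) + 7\right)^{2} = \left(12 + 7\right)^{2} = 19^{2} = 361$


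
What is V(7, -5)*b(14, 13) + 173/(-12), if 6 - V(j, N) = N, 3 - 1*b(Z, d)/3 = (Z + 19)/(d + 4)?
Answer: 4187/204 ≈ 20.525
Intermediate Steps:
b(Z, d) = 9 - 3*(19 + Z)/(4 + d) (b(Z, d) = 9 - 3*(Z + 19)/(d + 4) = 9 - 3*(19 + Z)/(4 + d))
V(j, N) = 6 - N
V(7, -5)*b(14, 13) + 173/(-12) = (6 - 1*(-5))*(3*(-7 - 1*14 + 3*13)/(4 + 13)) + 173/(-12) = (6 + 5)*(3*(-7 - 14 + 39)/17) + 173*(-1/12) = 11*(3*(1/17)*18) - 173/12 = 11*(54/17) - 173/12 = 594/17 - 173/12 = 4187/204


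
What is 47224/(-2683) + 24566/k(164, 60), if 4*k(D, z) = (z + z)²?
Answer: -52047911/4829400 ≈ -10.777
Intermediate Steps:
k(D, z) = z² (k(D, z) = (z + z)²/4 = (2*z)²/4 = (4*z²)/4 = z²)
47224/(-2683) + 24566/k(164, 60) = 47224/(-2683) + 24566/(60²) = 47224*(-1/2683) + 24566/3600 = -47224/2683 + 24566*(1/3600) = -47224/2683 + 12283/1800 = -52047911/4829400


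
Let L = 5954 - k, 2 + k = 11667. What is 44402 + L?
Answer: 38691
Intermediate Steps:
k = 11665 (k = -2 + 11667 = 11665)
L = -5711 (L = 5954 - 1*11665 = 5954 - 11665 = -5711)
44402 + L = 44402 - 5711 = 38691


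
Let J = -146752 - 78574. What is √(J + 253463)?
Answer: √28137 ≈ 167.74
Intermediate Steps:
J = -225326
√(J + 253463) = √(-225326 + 253463) = √28137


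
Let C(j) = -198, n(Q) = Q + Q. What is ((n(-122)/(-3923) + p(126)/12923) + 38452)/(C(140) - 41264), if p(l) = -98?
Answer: -974700541333/1050998035099 ≈ -0.92740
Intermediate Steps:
n(Q) = 2*Q
((n(-122)/(-3923) + p(126)/12923) + 38452)/(C(140) - 41264) = (((2*(-122))/(-3923) - 98/12923) + 38452)/(-198 - 41264) = ((-244*(-1/3923) - 98*1/12923) + 38452)/(-41462) = ((244/3923 - 98/12923) + 38452)*(-1/41462) = (2768758/50696929 + 38452)*(-1/41462) = (1949401082666/50696929)*(-1/41462) = -974700541333/1050998035099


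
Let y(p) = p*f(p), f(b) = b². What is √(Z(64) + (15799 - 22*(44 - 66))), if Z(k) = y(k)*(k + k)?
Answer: √33570715 ≈ 5794.0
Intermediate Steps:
y(p) = p³ (y(p) = p*p² = p³)
Z(k) = 2*k⁴ (Z(k) = k³*(k + k) = k³*(2*k) = 2*k⁴)
√(Z(64) + (15799 - 22*(44 - 66))) = √(2*64⁴ + (15799 - 22*(44 - 66))) = √(2*16777216 + (15799 - 22*(-22))) = √(33554432 + (15799 + 484)) = √(33554432 + 16283) = √33570715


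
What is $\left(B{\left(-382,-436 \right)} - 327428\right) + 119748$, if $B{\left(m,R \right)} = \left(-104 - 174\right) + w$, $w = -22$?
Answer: $-207980$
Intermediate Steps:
$B{\left(m,R \right)} = -300$ ($B{\left(m,R \right)} = \left(-104 - 174\right) - 22 = -278 - 22 = -300$)
$\left(B{\left(-382,-436 \right)} - 327428\right) + 119748 = \left(-300 - 327428\right) + 119748 = -327728 + 119748 = -207980$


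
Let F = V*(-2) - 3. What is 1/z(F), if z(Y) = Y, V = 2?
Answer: -⅐ ≈ -0.14286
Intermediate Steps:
F = -7 (F = 2*(-2) - 3 = -4 - 3 = -7)
1/z(F) = 1/(-7) = -⅐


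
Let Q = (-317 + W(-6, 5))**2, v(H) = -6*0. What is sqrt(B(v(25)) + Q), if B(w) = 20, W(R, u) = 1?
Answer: 2*sqrt(24969) ≈ 316.03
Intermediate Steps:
v(H) = 0
Q = 99856 (Q = (-317 + 1)**2 = (-316)**2 = 99856)
sqrt(B(v(25)) + Q) = sqrt(20 + 99856) = sqrt(99876) = 2*sqrt(24969)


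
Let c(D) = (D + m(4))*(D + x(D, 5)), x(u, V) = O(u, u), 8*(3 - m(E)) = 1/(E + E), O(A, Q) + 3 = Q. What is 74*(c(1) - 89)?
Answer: -220187/32 ≈ -6880.8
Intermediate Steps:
O(A, Q) = -3 + Q
m(E) = 3 - 1/(16*E) (m(E) = 3 - 1/(8*(E + E)) = 3 - 1/(2*E)/8 = 3 - 1/(16*E))
x(u, V) = -3 + u
c(D) = (-3 + 2*D)*(191/64 + D) (c(D) = (D + (3 - 1/16/4))*(D + (-3 + D)) = (D + (3 - 1/16*1/4))*(-3 + 2*D) = (D + (3 - 1/64))*(-3 + 2*D) = (D + 191/64)*(-3 + 2*D) = (191/64 + D)*(-3 + 2*D) = (-3 + 2*D)*(191/64 + D))
74*(c(1) - 89) = 74*((-573/64 + 2*1**2 + (95/32)*1) - 89) = 74*((-573/64 + 2*1 + 95/32) - 89) = 74*((-573/64 + 2 + 95/32) - 89) = 74*(-255/64 - 89) = 74*(-5951/64) = -220187/32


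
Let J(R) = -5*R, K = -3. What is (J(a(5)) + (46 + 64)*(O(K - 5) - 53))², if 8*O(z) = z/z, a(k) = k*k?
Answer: 564775225/16 ≈ 3.5298e+7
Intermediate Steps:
a(k) = k²
O(z) = ⅛ (O(z) = (z/z)/8 = (⅛)*1 = ⅛)
(J(a(5)) + (46 + 64)*(O(K - 5) - 53))² = (-5*5² + (46 + 64)*(⅛ - 53))² = (-5*25 + 110*(-423/8))² = (-125 - 23265/4)² = (-23765/4)² = 564775225/16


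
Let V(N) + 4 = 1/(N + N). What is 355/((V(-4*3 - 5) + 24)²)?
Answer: 410380/461041 ≈ 0.89012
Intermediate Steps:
V(N) = -4 + 1/(2*N) (V(N) = -4 + 1/(N + N) = -4 + 1/(2*N))
355/((V(-4*3 - 5) + 24)²) = 355/(((-4 + 1/(2*(-4*3 - 5))) + 24)²) = 355/(((-4 + 1/(2*(-12 - 5))) + 24)²) = 355/(((-4 + (½)/(-17)) + 24)²) = 355/(((-4 + (½)*(-1/17)) + 24)²) = 355/(((-4 - 1/34) + 24)²) = 355/((-137/34 + 24)²) = 355/((679/34)²) = 355/(461041/1156) = 355*(1156/461041) = 410380/461041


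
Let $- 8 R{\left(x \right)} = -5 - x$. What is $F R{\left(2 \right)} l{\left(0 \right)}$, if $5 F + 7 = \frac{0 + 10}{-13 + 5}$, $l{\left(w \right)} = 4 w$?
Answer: $0$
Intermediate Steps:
$R{\left(x \right)} = \frac{5}{8} + \frac{x}{8}$ ($R{\left(x \right)} = - \frac{-5 - x}{8} = \frac{5}{8} + \frac{x}{8}$)
$F = - \frac{33}{20}$ ($F = - \frac{7}{5} + \frac{\left(0 + 10\right) \frac{1}{-13 + 5}}{5} = - \frac{7}{5} + \frac{10 \frac{1}{-8}}{5} = - \frac{7}{5} + \frac{10 \left(- \frac{1}{8}\right)}{5} = - \frac{7}{5} + \frac{1}{5} \left(- \frac{5}{4}\right) = - \frac{7}{5} - \frac{1}{4} = - \frac{33}{20} \approx -1.65$)
$F R{\left(2 \right)} l{\left(0 \right)} = - \frac{33 \left(\frac{5}{8} + \frac{1}{8} \cdot 2\right)}{20} \cdot 4 \cdot 0 = - \frac{33 \left(\frac{5}{8} + \frac{1}{4}\right)}{20} \cdot 0 = \left(- \frac{33}{20}\right) \frac{7}{8} \cdot 0 = \left(- \frac{231}{160}\right) 0 = 0$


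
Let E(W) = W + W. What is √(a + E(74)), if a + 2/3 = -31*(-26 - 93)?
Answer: √34527/3 ≈ 61.938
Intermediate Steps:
E(W) = 2*W
a = 11065/3 (a = -⅔ - 31*(-26 - 93) = -⅔ - 31*(-119) = -⅔ + 3689 = 11065/3 ≈ 3688.3)
√(a + E(74)) = √(11065/3 + 2*74) = √(11065/3 + 148) = √(11509/3) = √34527/3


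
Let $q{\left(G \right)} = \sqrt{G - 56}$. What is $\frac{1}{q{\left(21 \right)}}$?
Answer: $- \frac{i \sqrt{35}}{35} \approx - 0.16903 i$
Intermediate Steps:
$q{\left(G \right)} = \sqrt{-56 + G}$
$\frac{1}{q{\left(21 \right)}} = \frac{1}{\sqrt{-56 + 21}} = \frac{1}{\sqrt{-35}} = \frac{1}{i \sqrt{35}} = - \frac{i \sqrt{35}}{35}$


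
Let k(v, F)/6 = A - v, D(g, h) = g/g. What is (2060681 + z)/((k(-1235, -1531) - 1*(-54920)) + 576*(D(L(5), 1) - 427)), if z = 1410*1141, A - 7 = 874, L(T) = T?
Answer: -3669491/177760 ≈ -20.643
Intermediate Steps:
A = 881 (A = 7 + 874 = 881)
z = 1608810
D(g, h) = 1
k(v, F) = 5286 - 6*v (k(v, F) = 6*(881 - v) = 5286 - 6*v)
(2060681 + z)/((k(-1235, -1531) - 1*(-54920)) + 576*(D(L(5), 1) - 427)) = (2060681 + 1608810)/(((5286 - 6*(-1235)) - 1*(-54920)) + 576*(1 - 427)) = 3669491/(((5286 + 7410) + 54920) + 576*(-426)) = 3669491/((12696 + 54920) - 245376) = 3669491/(67616 - 245376) = 3669491/(-177760) = 3669491*(-1/177760) = -3669491/177760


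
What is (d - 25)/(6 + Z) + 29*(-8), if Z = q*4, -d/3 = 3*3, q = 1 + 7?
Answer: -4434/19 ≈ -233.37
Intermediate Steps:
q = 8
d = -27 (d = -9*3 = -3*9 = -27)
Z = 32 (Z = 8*4 = 32)
(d - 25)/(6 + Z) + 29*(-8) = (-27 - 25)/(6 + 32) + 29*(-8) = -52/38 - 232 = -52*1/38 - 232 = -26/19 - 232 = -4434/19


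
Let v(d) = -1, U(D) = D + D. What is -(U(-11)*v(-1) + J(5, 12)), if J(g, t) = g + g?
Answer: -32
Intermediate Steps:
U(D) = 2*D
J(g, t) = 2*g
-(U(-11)*v(-1) + J(5, 12)) = -((2*(-11))*(-1) + 2*5) = -(-22*(-1) + 10) = -(22 + 10) = -1*32 = -32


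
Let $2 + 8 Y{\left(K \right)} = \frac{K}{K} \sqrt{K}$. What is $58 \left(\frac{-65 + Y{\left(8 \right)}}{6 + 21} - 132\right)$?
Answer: $- \frac{46777}{6} + \frac{29 \sqrt{2}}{54} \approx -7795.4$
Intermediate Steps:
$Y{\left(K \right)} = - \frac{1}{4} + \frac{\sqrt{K}}{8}$ ($Y{\left(K \right)} = - \frac{1}{4} + \frac{\frac{K}{K} \sqrt{K}}{8} = - \frac{1}{4} + \frac{1 \sqrt{K}}{8} = - \frac{1}{4} + \frac{\sqrt{K}}{8}$)
$58 \left(\frac{-65 + Y{\left(8 \right)}}{6 + 21} - 132\right) = 58 \left(\frac{-65 - \left(\frac{1}{4} - \frac{\sqrt{8}}{8}\right)}{6 + 21} - 132\right) = 58 \left(\frac{-65 - \left(\frac{1}{4} - \frac{2 \sqrt{2}}{8}\right)}{27} - 132\right) = 58 \left(\left(-65 - \left(\frac{1}{4} - \frac{\sqrt{2}}{4}\right)\right) \frac{1}{27} - 132\right) = 58 \left(\left(- \frac{261}{4} + \frac{\sqrt{2}}{4}\right) \frac{1}{27} - 132\right) = 58 \left(\left(- \frac{29}{12} + \frac{\sqrt{2}}{108}\right) - 132\right) = 58 \left(- \frac{1613}{12} + \frac{\sqrt{2}}{108}\right) = - \frac{46777}{6} + \frac{29 \sqrt{2}}{54}$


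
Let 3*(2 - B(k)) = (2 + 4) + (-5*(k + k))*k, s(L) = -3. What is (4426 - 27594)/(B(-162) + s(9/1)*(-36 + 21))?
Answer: -23168/87525 ≈ -0.26470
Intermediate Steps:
B(k) = 10*k**2/3 (B(k) = 2 - ((2 + 4) + (-5*(k + k))*k)/3 = 2 - (6 + (-10*k)*k)/3 = 2 - (6 - 10*k**2)/3 = 2 + (-2 + 10*k**2/3) = 10*k**2/3)
(4426 - 27594)/(B(-162) + s(9/1)*(-36 + 21)) = (4426 - 27594)/((10/3)*(-162)**2 - 3*(-36 + 21)) = -23168/((10/3)*26244 - 3*(-15)) = -23168/(87480 + 45) = -23168/87525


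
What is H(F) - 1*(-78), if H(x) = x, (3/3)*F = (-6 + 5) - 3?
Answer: 74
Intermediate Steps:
F = -4 (F = (-6 + 5) - 3 = -1 - 3 = -4)
H(F) - 1*(-78) = -4 - 1*(-78) = -4 + 78 = 74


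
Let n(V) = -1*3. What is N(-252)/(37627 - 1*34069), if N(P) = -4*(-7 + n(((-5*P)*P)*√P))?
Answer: 20/1779 ≈ 0.011242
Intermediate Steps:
n(V) = -3
N(P) = 40 (N(P) = -4*(-7 - 3) = -4*(-10) = 40)
N(-252)/(37627 - 1*34069) = 40/(37627 - 1*34069) = 40/(37627 - 34069) = 40/3558 = 40*(1/3558) = 20/1779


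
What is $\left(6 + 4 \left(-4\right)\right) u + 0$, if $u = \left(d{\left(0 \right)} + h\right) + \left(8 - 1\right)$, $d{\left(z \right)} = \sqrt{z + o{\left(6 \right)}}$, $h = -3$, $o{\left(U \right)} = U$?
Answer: $-40 - 10 \sqrt{6} \approx -64.495$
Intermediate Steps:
$d{\left(z \right)} = \sqrt{6 + z}$ ($d{\left(z \right)} = \sqrt{z + 6} = \sqrt{6 + z}$)
$u = 4 + \sqrt{6}$ ($u = \left(\sqrt{6 + 0} - 3\right) + \left(8 - 1\right) = \left(\sqrt{6} - 3\right) + 7 = \left(-3 + \sqrt{6}\right) + 7 = 4 + \sqrt{6} \approx 6.4495$)
$\left(6 + 4 \left(-4\right)\right) u + 0 = \left(6 + 4 \left(-4\right)\right) \left(4 + \sqrt{6}\right) + 0 = \left(6 - 16\right) \left(4 + \sqrt{6}\right) + 0 = - 10 \left(4 + \sqrt{6}\right) + 0 = \left(-40 - 10 \sqrt{6}\right) + 0 = -40 - 10 \sqrt{6}$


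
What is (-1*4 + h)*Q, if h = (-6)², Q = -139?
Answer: -4448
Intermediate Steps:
h = 36
(-1*4 + h)*Q = (-1*4 + 36)*(-139) = (-4 + 36)*(-139) = 32*(-139) = -4448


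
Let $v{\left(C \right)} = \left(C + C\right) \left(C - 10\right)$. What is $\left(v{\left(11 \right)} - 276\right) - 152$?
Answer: $-406$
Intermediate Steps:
$v{\left(C \right)} = 2 C \left(-10 + C\right)$
$\left(v{\left(11 \right)} - 276\right) - 152 = \left(2 \cdot 11 \left(-10 + 11\right) - 276\right) - 152 = \left(2 \cdot 11 \cdot 1 - 276\right) - 152 = \left(22 - 276\right) - 152 = -254 - 152 = -406$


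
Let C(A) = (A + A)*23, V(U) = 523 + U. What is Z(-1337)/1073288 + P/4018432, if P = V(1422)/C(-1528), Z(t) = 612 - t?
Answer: 68811023039703/37893445543038976 ≈ 0.0018159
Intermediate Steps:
C(A) = 46*A (C(A) = (2*A)*23 = 46*A)
P = -1945/70288 (P = (523 + 1422)/((46*(-1528))) = 1945/(-70288) = 1945*(-1/70288) = -1945/70288 ≈ -0.027672)
Z(-1337)/1073288 + P/4018432 = (612 - 1*(-1337))/1073288 - 1945/70288/4018432 = (612 + 1337)*(1/1073288) - 1945/70288*1/4018432 = 1949*(1/1073288) - 1945/282447548416 = 1949/1073288 - 1945/282447548416 = 68811023039703/37893445543038976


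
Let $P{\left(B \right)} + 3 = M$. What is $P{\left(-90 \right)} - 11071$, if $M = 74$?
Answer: $-11000$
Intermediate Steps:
$P{\left(B \right)} = 71$ ($P{\left(B \right)} = -3 + 74 = 71$)
$P{\left(-90 \right)} - 11071 = 71 - 11071 = -11000$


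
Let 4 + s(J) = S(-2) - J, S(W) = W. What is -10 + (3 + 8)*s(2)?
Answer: -98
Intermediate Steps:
s(J) = -6 - J (s(J) = -4 + (-2 - J) = -6 - J)
-10 + (3 + 8)*s(2) = -10 + (3 + 8)*(-6 - 1*2) = -10 + 11*(-6 - 2) = -10 + 11*(-8) = -10 - 88 = -98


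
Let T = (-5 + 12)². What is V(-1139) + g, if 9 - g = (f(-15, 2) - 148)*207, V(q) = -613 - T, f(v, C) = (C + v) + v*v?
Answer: -13901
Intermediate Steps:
T = 49 (T = 7² = 49)
f(v, C) = C + v + v² (f(v, C) = (C + v) + v² = C + v + v²)
V(q) = -662 (V(q) = -613 - 1*49 = -613 - 49 = -662)
g = -13239 (g = 9 - ((2 - 15 + (-15)²) - 148)*207 = 9 - ((2 - 15 + 225) - 148)*207 = 9 - (212 - 148)*207 = 9 - 64*207 = 9 - 1*13248 = 9 - 13248 = -13239)
V(-1139) + g = -662 - 13239 = -13901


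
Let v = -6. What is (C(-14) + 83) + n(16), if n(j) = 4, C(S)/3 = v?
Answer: 69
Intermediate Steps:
C(S) = -18 (C(S) = 3*(-6) = -18)
(C(-14) + 83) + n(16) = (-18 + 83) + 4 = 65 + 4 = 69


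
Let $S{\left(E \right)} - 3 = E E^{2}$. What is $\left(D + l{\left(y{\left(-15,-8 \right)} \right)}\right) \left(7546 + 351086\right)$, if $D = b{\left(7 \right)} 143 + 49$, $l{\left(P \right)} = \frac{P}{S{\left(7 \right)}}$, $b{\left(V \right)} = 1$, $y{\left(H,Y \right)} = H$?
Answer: $\frac{11909630772}{173} \approx 6.8842 \cdot 10^{7}$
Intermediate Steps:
$S{\left(E \right)} = 3 + E^{3}$ ($S{\left(E \right)} = 3 + E E^{2} = 3 + E^{3}$)
$l{\left(P \right)} = \frac{P}{346}$ ($l{\left(P \right)} = \frac{P}{3 + 7^{3}} = \frac{P}{3 + 343} = \frac{P}{346}$)
$D = 192$ ($D = 1 \cdot 143 + 49 = 143 + 49 = 192$)
$\left(D + l{\left(y{\left(-15,-8 \right)} \right)}\right) \left(7546 + 351086\right) = \left(192 + \frac{1}{346} \left(-15\right)\right) \left(7546 + 351086\right) = \left(192 - \frac{15}{346}\right) 358632 = \frac{66417}{346} \cdot 358632 = \frac{11909630772}{173}$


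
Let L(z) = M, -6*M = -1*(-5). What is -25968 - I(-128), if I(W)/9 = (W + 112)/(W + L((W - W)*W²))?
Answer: -20074128/773 ≈ -25969.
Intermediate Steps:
M = -⅚ (M = -(-1)*(-5)/6 = -⅙*5 = -⅚ ≈ -0.83333)
L(z) = -⅚
I(W) = 9*(112 + W)/(-⅚ + W) (I(W) = 9*((W + 112)/(W - ⅚)) = 9*((112 + W)/(-⅚ + W)) = 9*(112 + W)/(-⅚ + W))
-25968 - I(-128) = -25968 - 54*(112 - 128)/(-5 + 6*(-128)) = -25968 - 54*(-16)/(-5 - 768) = -25968 - 54*(-16)/(-773) = -25968 - 54*(-1)*(-16)/773 = -25968 - 1*864/773 = -25968 - 864/773 = -20074128/773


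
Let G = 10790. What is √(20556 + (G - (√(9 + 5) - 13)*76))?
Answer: √(32334 - 76*√14) ≈ 179.02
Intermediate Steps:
√(20556 + (G - (√(9 + 5) - 13)*76)) = √(20556 + (10790 - (√(9 + 5) - 13)*76)) = √(20556 + (10790 - (√14 - 13)*76)) = √(20556 + (10790 - (-13 + √14)*76)) = √(20556 + (10790 - (-988 + 76*√14))) = √(20556 + (10790 + (988 - 76*√14))) = √(20556 + (11778 - 76*√14)) = √(32334 - 76*√14)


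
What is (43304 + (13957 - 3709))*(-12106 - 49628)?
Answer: -3305979168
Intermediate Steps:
(43304 + (13957 - 3709))*(-12106 - 49628) = (43304 + 10248)*(-61734) = 53552*(-61734) = -3305979168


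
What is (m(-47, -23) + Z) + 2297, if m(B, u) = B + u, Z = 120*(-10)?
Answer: 1027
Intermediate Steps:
Z = -1200
(m(-47, -23) + Z) + 2297 = ((-47 - 23) - 1200) + 2297 = (-70 - 1200) + 2297 = -1270 + 2297 = 1027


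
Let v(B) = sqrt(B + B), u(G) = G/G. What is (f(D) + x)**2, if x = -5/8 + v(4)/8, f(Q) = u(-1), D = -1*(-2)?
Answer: 17/64 + 3*sqrt(2)/16 ≈ 0.53079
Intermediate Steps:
D = 2
u(G) = 1
f(Q) = 1
v(B) = sqrt(2)*sqrt(B) (v(B) = sqrt(2*B) = sqrt(2)*sqrt(B))
x = -5/8 + sqrt(2)/4 (x = -5/8 + (sqrt(2)*sqrt(4))/8 = -5*1/8 + (sqrt(2)*2)*(1/8) = -5/8 + (2*sqrt(2))*(1/8) = -5/8 + sqrt(2)/4 ≈ -0.27145)
(f(D) + x)**2 = (1 + (-5/8 + sqrt(2)/4))**2 = (3/8 + sqrt(2)/4)**2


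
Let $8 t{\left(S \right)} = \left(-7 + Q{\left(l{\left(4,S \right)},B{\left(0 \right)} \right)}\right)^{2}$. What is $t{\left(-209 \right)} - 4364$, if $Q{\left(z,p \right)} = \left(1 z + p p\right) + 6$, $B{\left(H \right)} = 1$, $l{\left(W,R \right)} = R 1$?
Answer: $\frac{8769}{8} \approx 1096.1$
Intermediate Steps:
$l{\left(W,R \right)} = R$
$Q{\left(z,p \right)} = 6 + z + p^{2}$ ($Q{\left(z,p \right)} = \left(z + p^{2}\right) + 6 = 6 + z + p^{2}$)
$t{\left(S \right)} = \frac{S^{2}}{8}$ ($t{\left(S \right)} = \frac{\left(-7 + \left(6 + S + 1^{2}\right)\right)^{2}}{8} = \frac{\left(-7 + \left(6 + S + 1\right)\right)^{2}}{8} = \frac{\left(-7 + \left(7 + S\right)\right)^{2}}{8} = \frac{S^{2}}{8}$)
$t{\left(-209 \right)} - 4364 = \frac{\left(-209\right)^{2}}{8} - 4364 = \frac{1}{8} \cdot 43681 - 4364 = \frac{43681}{8} - 4364 = \frac{8769}{8}$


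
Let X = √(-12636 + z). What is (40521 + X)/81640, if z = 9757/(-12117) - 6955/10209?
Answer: 3117/6280 + I*√1342934514756146697/841589021910 ≈ 0.49634 + 0.001377*I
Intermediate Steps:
z = -61294316/41234151 (z = 9757*(-1/12117) - 6955*1/10209 = -9757/12117 - 6955/10209 = -61294316/41234151 ≈ -1.4865)
X = 4*I*√1342934514756146697/41234151 (X = √(-12636 - 61294316/41234151) = √(-521096026352/41234151) = 4*I*√1342934514756146697/41234151 ≈ 112.42*I)
(40521 + X)/81640 = (40521 + 4*I*√1342934514756146697/41234151)/81640 = (40521 + 4*I*√1342934514756146697/41234151)*(1/81640) = 3117/6280 + I*√1342934514756146697/841589021910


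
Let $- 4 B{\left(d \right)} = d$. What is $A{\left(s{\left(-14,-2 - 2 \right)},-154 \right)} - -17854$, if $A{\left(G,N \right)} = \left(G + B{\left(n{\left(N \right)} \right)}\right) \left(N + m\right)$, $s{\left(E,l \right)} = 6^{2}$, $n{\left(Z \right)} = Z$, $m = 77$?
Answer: $\frac{24235}{2} \approx 12118.0$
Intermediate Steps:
$B{\left(d \right)} = - \frac{d}{4}$
$s{\left(E,l \right)} = 36$
$A{\left(G,N \right)} = \left(77 + N\right) \left(G - \frac{N}{4}\right)$ ($A{\left(G,N \right)} = \left(G - \frac{N}{4}\right) \left(N + 77\right) = \left(G - \frac{N}{4}\right) \left(77 + N\right) = \left(77 + N\right) \left(G - \frac{N}{4}\right)$)
$A{\left(s{\left(-14,-2 - 2 \right)},-154 \right)} - -17854 = \left(77 \cdot 36 - - \frac{5929}{2} - \frac{\left(-154\right)^{2}}{4} + 36 \left(-154\right)\right) - -17854 = \left(2772 + \frac{5929}{2} - 5929 - 5544\right) + 17854 = - \frac{11473}{2} + 17854 = \frac{24235}{2}$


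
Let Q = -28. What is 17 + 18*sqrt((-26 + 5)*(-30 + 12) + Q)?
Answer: 17 + 90*sqrt(14) ≈ 353.75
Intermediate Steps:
17 + 18*sqrt((-26 + 5)*(-30 + 12) + Q) = 17 + 18*sqrt((-26 + 5)*(-30 + 12) - 28) = 17 + 18*sqrt(-21*(-18) - 28) = 17 + 18*sqrt(378 - 28) = 17 + 18*sqrt(350) = 17 + 18*(5*sqrt(14)) = 17 + 90*sqrt(14)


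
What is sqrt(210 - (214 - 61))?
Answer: sqrt(57) ≈ 7.5498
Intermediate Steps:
sqrt(210 - (214 - 61)) = sqrt(210 - 1*153) = sqrt(210 - 153) = sqrt(57)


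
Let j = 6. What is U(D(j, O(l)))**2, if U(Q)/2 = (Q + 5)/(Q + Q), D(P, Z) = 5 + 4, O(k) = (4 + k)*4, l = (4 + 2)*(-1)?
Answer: 196/81 ≈ 2.4198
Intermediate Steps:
l = -6 (l = 6*(-1) = -6)
O(k) = 16 + 4*k
D(P, Z) = 9
U(Q) = (5 + Q)/Q (U(Q) = 2*((Q + 5)/(Q + Q)) = 2*((5 + Q)/((2*Q))) = 2*((5 + Q)*(1/(2*Q))) = 2*((5 + Q)/(2*Q)) = (5 + Q)/Q)
U(D(j, O(l)))**2 = ((5 + 9)/9)**2 = ((1/9)*14)**2 = (14/9)**2 = 196/81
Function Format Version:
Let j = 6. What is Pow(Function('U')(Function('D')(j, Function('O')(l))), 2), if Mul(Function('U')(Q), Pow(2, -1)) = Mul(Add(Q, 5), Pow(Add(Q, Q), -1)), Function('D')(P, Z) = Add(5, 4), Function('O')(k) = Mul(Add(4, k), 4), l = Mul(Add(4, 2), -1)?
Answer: Rational(196, 81) ≈ 2.4198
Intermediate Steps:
l = -6 (l = Mul(6, -1) = -6)
Function('O')(k) = Add(16, Mul(4, k))
Function('D')(P, Z) = 9
Function('U')(Q) = Mul(Pow(Q, -1), Add(5, Q)) (Function('U')(Q) = Mul(2, Mul(Add(Q, 5), Pow(Add(Q, Q), -1))) = Mul(2, Mul(Add(5, Q), Pow(Mul(2, Q), -1))) = Mul(2, Mul(Add(5, Q), Mul(Rational(1, 2), Pow(Q, -1)))) = Mul(2, Mul(Rational(1, 2), Pow(Q, -1), Add(5, Q))) = Mul(Pow(Q, -1), Add(5, Q)))
Pow(Function('U')(Function('D')(j, Function('O')(l))), 2) = Pow(Mul(Pow(9, -1), Add(5, 9)), 2) = Pow(Mul(Rational(1, 9), 14), 2) = Pow(Rational(14, 9), 2) = Rational(196, 81)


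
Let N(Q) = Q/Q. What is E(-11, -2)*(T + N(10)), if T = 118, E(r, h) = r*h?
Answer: 2618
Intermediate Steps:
E(r, h) = h*r
N(Q) = 1
E(-11, -2)*(T + N(10)) = (-2*(-11))*(118 + 1) = 22*119 = 2618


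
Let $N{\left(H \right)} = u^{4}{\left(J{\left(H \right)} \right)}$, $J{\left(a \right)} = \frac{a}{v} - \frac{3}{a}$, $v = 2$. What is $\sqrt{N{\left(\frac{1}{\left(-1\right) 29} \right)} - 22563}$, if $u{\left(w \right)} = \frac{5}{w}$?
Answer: $\frac{i \sqrt{23386299548427347}}{1018081} \approx 150.21 i$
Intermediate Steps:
$J{\left(a \right)} = \frac{a}{2} - \frac{3}{a}$
$N{\left(H \right)} = \frac{625}{\left(\frac{H}{2} - \frac{3}{H}\right)^{4}}$ ($N{\left(H \right)} = \left(\frac{5}{\frac{H}{2} - \frac{3}{H}}\right)^{4} = \frac{625}{\left(\frac{H}{2} - \frac{3}{H}\right)^{4}}$)
$\sqrt{N{\left(\frac{1}{\left(-1\right) 29} \right)} - 22563} = \sqrt{\frac{10000 \left(\frac{1}{\left(-1\right) 29}\right)^{4}}{\left(-6 + \left(\frac{1}{\left(-1\right) 29}\right)^{2}\right)^{4}} - 22563} = \sqrt{\frac{10000 \left(\frac{1}{-29}\right)^{4}}{\left(-6 + \left(\frac{1}{-29}\right)^{2}\right)^{4}} - 22563} = \sqrt{\frac{10000 \left(- \frac{1}{29}\right)^{4}}{\left(-6 + \left(- \frac{1}{29}\right)^{2}\right)^{4}} - 22563} = \sqrt{10000 \cdot \frac{1}{707281} \frac{1}{\left(-6 + \frac{1}{841}\right)^{4}} - 22563} = \sqrt{10000 \cdot \frac{1}{707281} \frac{1}{\frac{647805576600625}{500246412961}} - 22563} = \sqrt{10000 \cdot \frac{1}{707281} \cdot \frac{500246412961}{647805576600625} - 22563} = \sqrt{\frac{11316496}{1036488922561} - 22563} = \sqrt{- \frac{23386299548427347}{1036488922561}} = \frac{i \sqrt{23386299548427347}}{1018081}$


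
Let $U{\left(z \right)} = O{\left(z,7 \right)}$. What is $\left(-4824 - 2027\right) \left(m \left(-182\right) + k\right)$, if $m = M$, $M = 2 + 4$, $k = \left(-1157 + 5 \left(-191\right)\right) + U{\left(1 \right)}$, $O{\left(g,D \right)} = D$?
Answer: $21902647$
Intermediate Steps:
$U{\left(z \right)} = 7$
$k = -2105$ ($k = \left(-1157 + 5 \left(-191\right)\right) + 7 = \left(-1157 - 955\right) + 7 = -2112 + 7 = -2105$)
$M = 6$
$m = 6$
$\left(-4824 - 2027\right) \left(m \left(-182\right) + k\right) = \left(-4824 - 2027\right) \left(6 \left(-182\right) - 2105\right) = - 6851 \left(-1092 - 2105\right) = \left(-6851\right) \left(-3197\right) = 21902647$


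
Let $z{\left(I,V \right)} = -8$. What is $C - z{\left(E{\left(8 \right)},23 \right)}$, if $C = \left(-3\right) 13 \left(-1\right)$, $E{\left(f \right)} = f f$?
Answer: $47$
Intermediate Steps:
$E{\left(f \right)} = f^{2}$
$C = 39$ ($C = \left(-39\right) \left(-1\right) = 39$)
$C - z{\left(E{\left(8 \right)},23 \right)} = 39 - -8 = 39 + 8 = 47$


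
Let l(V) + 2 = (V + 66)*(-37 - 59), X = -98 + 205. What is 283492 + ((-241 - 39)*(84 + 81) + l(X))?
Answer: 220682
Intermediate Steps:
X = 107
l(V) = -6338 - 96*V (l(V) = -2 + (V + 66)*(-37 - 59) = -2 + (66 + V)*(-96) = -2 + (-6336 - 96*V) = -6338 - 96*V)
283492 + ((-241 - 39)*(84 + 81) + l(X)) = 283492 + ((-241 - 39)*(84 + 81) + (-6338 - 96*107)) = 283492 + (-280*165 + (-6338 - 10272)) = 283492 + (-46200 - 16610) = 283492 - 62810 = 220682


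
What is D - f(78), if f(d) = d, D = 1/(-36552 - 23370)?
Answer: -4673917/59922 ≈ -78.000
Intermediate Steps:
D = -1/59922 (D = 1/(-59922) = -1/59922 ≈ -1.6688e-5)
D - f(78) = -1/59922 - 1*78 = -1/59922 - 78 = -4673917/59922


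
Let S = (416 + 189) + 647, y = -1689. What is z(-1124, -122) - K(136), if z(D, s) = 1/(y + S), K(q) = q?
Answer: -59433/437 ≈ -136.00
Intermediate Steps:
S = 1252 (S = 605 + 647 = 1252)
z(D, s) = -1/437 (z(D, s) = 1/(-1689 + 1252) = 1/(-437) = -1/437)
z(-1124, -122) - K(136) = -1/437 - 1*136 = -1/437 - 136 = -59433/437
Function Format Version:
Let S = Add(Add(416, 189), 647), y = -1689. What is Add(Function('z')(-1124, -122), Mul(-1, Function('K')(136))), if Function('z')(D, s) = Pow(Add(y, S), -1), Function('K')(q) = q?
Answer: Rational(-59433, 437) ≈ -136.00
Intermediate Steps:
S = 1252 (S = Add(605, 647) = 1252)
Function('z')(D, s) = Rational(-1, 437) (Function('z')(D, s) = Pow(Add(-1689, 1252), -1) = Pow(-437, -1) = Rational(-1, 437))
Add(Function('z')(-1124, -122), Mul(-1, Function('K')(136))) = Add(Rational(-1, 437), Mul(-1, 136)) = Add(Rational(-1, 437), -136) = Rational(-59433, 437)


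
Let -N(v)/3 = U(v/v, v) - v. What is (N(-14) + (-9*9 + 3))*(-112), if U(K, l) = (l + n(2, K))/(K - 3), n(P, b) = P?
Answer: 15456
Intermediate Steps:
U(K, l) = (2 + l)/(-3 + K) (U(K, l) = (l + 2)/(K - 3) = (2 + l)/(-3 + K))
N(v) = 3 + 9*v/2 (N(v) = -3*((2 + v)/(-3 + v/v) - v) = -3*((2 + v)/(-3 + 1) - v) = -3*((2 + v)/(-2) - v) = -3*(-(2 + v)/2 - v) = -3*((-1 - v/2) - v) = -3*(-1 - 3*v/2) = 3 + 9*v/2)
(N(-14) + (-9*9 + 3))*(-112) = ((3 + (9/2)*(-14)) + (-9*9 + 3))*(-112) = ((3 - 63) + (-81 + 3))*(-112) = (-60 - 78)*(-112) = -138*(-112) = 15456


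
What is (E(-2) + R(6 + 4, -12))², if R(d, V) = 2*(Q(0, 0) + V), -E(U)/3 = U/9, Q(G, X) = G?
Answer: 4900/9 ≈ 544.44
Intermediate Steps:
E(U) = -U/3 (E(U) = -3*U/9 = -U/3)
R(d, V) = 2*V (R(d, V) = 2*(0 + V) = 2*V)
(E(-2) + R(6 + 4, -12))² = (-⅓*(-2) + 2*(-12))² = (⅔ - 24)² = (-70/3)² = 4900/9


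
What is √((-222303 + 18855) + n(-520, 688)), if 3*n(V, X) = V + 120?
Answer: 2*I*√458058/3 ≈ 451.2*I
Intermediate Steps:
n(V, X) = 40 + V/3 (n(V, X) = (V + 120)/3 = (120 + V)/3 = 40 + V/3)
√((-222303 + 18855) + n(-520, 688)) = √((-222303 + 18855) + (40 + (⅓)*(-520))) = √(-203448 + (40 - 520/3)) = √(-203448 - 400/3) = √(-610744/3) = 2*I*√458058/3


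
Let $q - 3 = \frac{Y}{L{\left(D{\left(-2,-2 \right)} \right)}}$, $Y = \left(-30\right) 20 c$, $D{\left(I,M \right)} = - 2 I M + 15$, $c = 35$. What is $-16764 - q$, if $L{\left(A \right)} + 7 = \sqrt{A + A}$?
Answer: $-20967 - 600 \sqrt{14} \approx -23212.0$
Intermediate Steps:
$D{\left(I,M \right)} = 15 - 2 I M$ ($D{\left(I,M \right)} = - 2 I M + 15 = 15 - 2 I M$)
$L{\left(A \right)} = -7 + \sqrt{2} \sqrt{A}$ ($L{\left(A \right)} = -7 + \sqrt{A + A} = -7 + \sqrt{2 A} = -7 + \sqrt{2} \sqrt{A}$)
$Y = -21000$ ($Y = \left(-30\right) 20 \cdot 35 = \left(-600\right) 35 = -21000$)
$q = 3 - \frac{21000}{-7 + \sqrt{14}}$ ($q = 3 - \frac{21000}{-7 + \sqrt{2} \sqrt{15 - \left(-4\right) \left(-2\right)}} = 3 - \frac{21000}{-7 + \sqrt{2} \sqrt{15 - 8}} = 3 - \frac{21000}{-7 + \sqrt{2} \sqrt{7}} = 3 - \frac{21000}{-7 + \sqrt{14}} \approx 6448.0$)
$-16764 - q = -16764 - \left(4203 + 600 \sqrt{14}\right) = -20967 - 600 \sqrt{14}$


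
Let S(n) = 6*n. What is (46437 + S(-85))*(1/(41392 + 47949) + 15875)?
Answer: 9305390034936/12763 ≈ 7.2909e+8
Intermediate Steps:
(46437 + S(-85))*(1/(41392 + 47949) + 15875) = (46437 + 6*(-85))*(1/(41392 + 47949) + 15875) = (46437 - 510)*(1/89341 + 15875) = 45927*(1/89341 + 15875) = 45927*(1418288376/89341) = 9305390034936/12763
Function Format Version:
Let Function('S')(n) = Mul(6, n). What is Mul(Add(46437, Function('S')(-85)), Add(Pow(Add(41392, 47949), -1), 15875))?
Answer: Rational(9305390034936, 12763) ≈ 7.2909e+8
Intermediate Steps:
Mul(Add(46437, Function('S')(-85)), Add(Pow(Add(41392, 47949), -1), 15875)) = Mul(Add(46437, Mul(6, -85)), Add(Pow(Add(41392, 47949), -1), 15875)) = Mul(Add(46437, -510), Add(Pow(89341, -1), 15875)) = Mul(45927, Add(Rational(1, 89341), 15875)) = Mul(45927, Rational(1418288376, 89341)) = Rational(9305390034936, 12763)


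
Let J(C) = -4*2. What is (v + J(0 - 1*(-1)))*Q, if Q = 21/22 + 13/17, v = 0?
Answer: -2572/187 ≈ -13.754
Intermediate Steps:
J(C) = -8
Q = 643/374 (Q = 21*(1/22) + 13*(1/17) = 21/22 + 13/17 = 643/374 ≈ 1.7193)
(v + J(0 - 1*(-1)))*Q = (0 - 8)*(643/374) = -8*643/374 = -2572/187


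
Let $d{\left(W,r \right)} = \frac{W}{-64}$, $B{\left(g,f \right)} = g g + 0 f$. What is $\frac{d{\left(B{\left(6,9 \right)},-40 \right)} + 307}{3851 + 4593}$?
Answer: $\frac{4903}{135104} \approx 0.036291$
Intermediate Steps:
$B{\left(g,f \right)} = g^{2}$ ($B{\left(g,f \right)} = g^{2} + 0 = g^{2}$)
$d{\left(W,r \right)} = - \frac{W}{64}$ ($d{\left(W,r \right)} = W \left(- \frac{1}{64}\right) = - \frac{W}{64}$)
$\frac{d{\left(B{\left(6,9 \right)},-40 \right)} + 307}{3851 + 4593} = \frac{- \frac{6^{2}}{64} + 307}{3851 + 4593} = \frac{\left(- \frac{1}{64}\right) 36 + 307}{8444} = \left(- \frac{9}{16} + 307\right) \frac{1}{8444} = \frac{4903}{16} \cdot \frac{1}{8444} = \frac{4903}{135104}$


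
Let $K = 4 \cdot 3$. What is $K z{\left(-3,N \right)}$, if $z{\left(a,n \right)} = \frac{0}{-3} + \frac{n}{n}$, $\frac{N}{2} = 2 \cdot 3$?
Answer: $12$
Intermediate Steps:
$N = 12$ ($N = 2 \cdot 2 \cdot 3 = 2 \cdot 6 = 12$)
$z{\left(a,n \right)} = 1$ ($z{\left(a,n \right)} = 0 \left(- \frac{1}{3}\right) + 1 = 0 + 1 = 1$)
$K = 12$
$K z{\left(-3,N \right)} = 12 \cdot 1 = 12$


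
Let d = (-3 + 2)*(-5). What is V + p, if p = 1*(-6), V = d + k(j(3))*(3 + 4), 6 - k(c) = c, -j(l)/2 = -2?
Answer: 13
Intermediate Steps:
d = 5 (d = -1*(-5) = 5)
j(l) = 4 (j(l) = -2*(-2) = 4)
k(c) = 6 - c
V = 19 (V = 5 + (6 - 1*4)*(3 + 4) = 5 + (6 - 4)*7 = 5 + 2*7 = 5 + 14 = 19)
p = -6
V + p = 19 - 6 = 13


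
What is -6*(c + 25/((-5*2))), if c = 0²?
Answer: 15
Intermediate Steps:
c = 0
-6*(c + 25/((-5*2))) = -6*(0 + 25/((-5*2))) = -6*(0 + 25/(-10)) = -6*(0 + 25*(-⅒)) = -6*(0 - 5/2) = -6*(-5/2) = 15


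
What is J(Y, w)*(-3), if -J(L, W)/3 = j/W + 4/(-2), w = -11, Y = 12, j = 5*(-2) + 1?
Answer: -117/11 ≈ -10.636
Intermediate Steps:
j = -9 (j = -10 + 1 = -9)
J(L, W) = 6 + 27/W (J(L, W) = -3*(-9/W + 4/(-2)) = -3*(-9/W + 4*(-½)) = -3*(-9/W - 2) = -3*(-2 - 9/W) = 6 + 27/W)
J(Y, w)*(-3) = (6 + 27/(-11))*(-3) = (6 + 27*(-1/11))*(-3) = (6 - 27/11)*(-3) = (39/11)*(-3) = -117/11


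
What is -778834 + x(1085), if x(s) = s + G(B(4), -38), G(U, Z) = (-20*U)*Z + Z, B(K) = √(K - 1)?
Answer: -777787 + 760*√3 ≈ -7.7647e+5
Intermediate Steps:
B(K) = √(-1 + K)
G(U, Z) = Z - 20*U*Z (G(U, Z) = -20*U*Z + Z = Z - 20*U*Z)
x(s) = -38 + s + 760*√3 (x(s) = s - 38*(1 - 20*√(-1 + 4)) = s - 38*(1 - 20*√3) = s + (-38 + 760*√3) = -38 + s + 760*√3)
-778834 + x(1085) = -778834 + (-38 + 1085 + 760*√3) = -778834 + (1047 + 760*√3) = -777787 + 760*√3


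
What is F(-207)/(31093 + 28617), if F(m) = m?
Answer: -207/59710 ≈ -0.0034668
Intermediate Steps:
F(-207)/(31093 + 28617) = -207/(31093 + 28617) = -207/59710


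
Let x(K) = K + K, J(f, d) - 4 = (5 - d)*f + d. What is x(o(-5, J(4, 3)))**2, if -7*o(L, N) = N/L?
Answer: 36/49 ≈ 0.73469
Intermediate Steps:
J(f, d) = 4 + d + f*(5 - d) (J(f, d) = 4 + ((5 - d)*f + d) = 4 + (f*(5 - d) + d) = 4 + (d + f*(5 - d)) = 4 + d + f*(5 - d))
o(L, N) = -N/(7*L)
x(K) = 2*K
x(o(-5, J(4, 3)))**2 = (2*(-1/7*(4 + 3 + 5*4 - 1*3*4)/(-5)))**2 = (2*(-1/7*(4 + 3 + 20 - 12)*(-1/5)))**2 = (2*(-1/7*15*(-1/5)))**2 = (2*(3/7))**2 = (6/7)**2 = 36/49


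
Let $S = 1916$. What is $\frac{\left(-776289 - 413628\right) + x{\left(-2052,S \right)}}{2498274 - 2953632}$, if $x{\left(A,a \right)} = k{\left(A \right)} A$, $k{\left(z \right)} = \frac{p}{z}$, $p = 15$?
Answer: $\frac{198317}{75893} \approx 2.6131$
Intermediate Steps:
$k{\left(z \right)} = \frac{15}{z}$
$x{\left(A,a \right)} = 15$ ($x{\left(A,a \right)} = \frac{15}{A} A = 15$)
$\frac{\left(-776289 - 413628\right) + x{\left(-2052,S \right)}}{2498274 - 2953632} = \frac{\left(-776289 - 413628\right) + 15}{2498274 - 2953632} = \frac{-1189917 + 15}{-455358} = \left(-1189902\right) \left(- \frac{1}{455358}\right) = \frac{198317}{75893}$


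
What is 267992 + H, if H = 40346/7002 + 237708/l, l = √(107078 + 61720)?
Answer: 938260165/3501 + 39618*√168798/28133 ≈ 2.6858e+5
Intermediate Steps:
l = √168798 ≈ 410.85
H = 20173/3501 + 39618*√168798/28133 (H = 40346/7002 + 237708/(√168798) = 40346*(1/7002) + 237708*(√168798/168798) = 20173/3501 + 39618*√168798/28133 ≈ 584.34)
267992 + H = 267992 + (20173/3501 + 39618*√168798/28133) = 938260165/3501 + 39618*√168798/28133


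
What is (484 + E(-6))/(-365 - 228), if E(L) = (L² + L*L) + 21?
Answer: -577/593 ≈ -0.97302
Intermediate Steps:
E(L) = 21 + 2*L² (E(L) = (L² + L²) + 21 = 2*L² + 21 = 21 + 2*L²)
(484 + E(-6))/(-365 - 228) = (484 + (21 + 2*(-6)²))/(-365 - 228) = (484 + (21 + 2*36))/(-593) = (484 + (21 + 72))*(-1/593) = (484 + 93)*(-1/593) = 577*(-1/593) = -577/593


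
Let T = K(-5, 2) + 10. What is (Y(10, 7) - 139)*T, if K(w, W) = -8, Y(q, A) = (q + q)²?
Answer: 522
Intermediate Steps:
Y(q, A) = 4*q² (Y(q, A) = (2*q)² = 4*q²)
T = 2 (T = -8 + 10 = 2)
(Y(10, 7) - 139)*T = (4*10² - 139)*2 = (4*100 - 139)*2 = (400 - 139)*2 = 261*2 = 522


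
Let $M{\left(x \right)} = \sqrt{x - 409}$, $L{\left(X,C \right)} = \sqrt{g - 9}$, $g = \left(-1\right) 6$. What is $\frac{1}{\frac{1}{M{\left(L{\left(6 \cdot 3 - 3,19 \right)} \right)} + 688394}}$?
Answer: $688394 + \sqrt{-409 + i \sqrt{15}} \approx 6.8839 \cdot 10^{5} + 20.224 i$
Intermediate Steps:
$g = -6$
$L{\left(X,C \right)} = i \sqrt{15}$ ($L{\left(X,C \right)} = \sqrt{-6 - 9} = \sqrt{-15} = i \sqrt{15}$)
$M{\left(x \right)} = \sqrt{-409 + x}$
$\frac{1}{\frac{1}{M{\left(L{\left(6 \cdot 3 - 3,19 \right)} \right)} + 688394}} = \frac{1}{\frac{1}{\sqrt{-409 + i \sqrt{15}} + 688394}} = \frac{1}{\frac{1}{688394 + \sqrt{-409 + i \sqrt{15}}}} = 688394 + \sqrt{-409 + i \sqrt{15}}$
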